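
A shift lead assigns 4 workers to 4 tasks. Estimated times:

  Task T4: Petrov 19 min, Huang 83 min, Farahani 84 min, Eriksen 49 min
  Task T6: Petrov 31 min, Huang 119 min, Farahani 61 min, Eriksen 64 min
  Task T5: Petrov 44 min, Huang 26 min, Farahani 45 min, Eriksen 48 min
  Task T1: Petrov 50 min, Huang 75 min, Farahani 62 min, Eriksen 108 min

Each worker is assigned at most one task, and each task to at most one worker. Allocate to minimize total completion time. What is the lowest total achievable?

Minimum total: 168 min

Optimal: Petrov→Task T6 (31 min), Huang→Task T5 (26 min), Farahani→Task T1 (62 min), Eriksen→Task T4 (49 min) — total 31+26+62+49 = 168 min.
Row-greedy (each worker in turn takes its cheapest remaining task) gives 214 min, worse by 46.
Next-best assignment: Petrov→Task T4, Huang→Task T5, Farahani→Task T1, Eriksen→Task T6 = 171 min.
Every other assignment is strictly worse.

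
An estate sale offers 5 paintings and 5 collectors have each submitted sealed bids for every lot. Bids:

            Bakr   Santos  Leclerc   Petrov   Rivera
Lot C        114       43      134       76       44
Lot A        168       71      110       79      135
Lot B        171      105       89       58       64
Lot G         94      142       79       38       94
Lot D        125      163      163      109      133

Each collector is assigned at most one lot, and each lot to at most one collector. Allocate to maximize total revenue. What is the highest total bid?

Max total: $691

This is the linear assignment problem.
Optimal: Bakr→Lot B ($171), Santos→Lot G ($142), Leclerc→Lot C ($134), Petrov→Lot D ($109), Rivera→Lot A ($135) — total 171+142+134+109+135 = $691.
Row-greedy (each collector in turn takes its best remaining lot) gives $641, worse by 50.
Next-best assignment: Bakr→Lot B, Santos→Lot G, Leclerc→Lot D, Petrov→Lot C, Rivera→Lot A = $687.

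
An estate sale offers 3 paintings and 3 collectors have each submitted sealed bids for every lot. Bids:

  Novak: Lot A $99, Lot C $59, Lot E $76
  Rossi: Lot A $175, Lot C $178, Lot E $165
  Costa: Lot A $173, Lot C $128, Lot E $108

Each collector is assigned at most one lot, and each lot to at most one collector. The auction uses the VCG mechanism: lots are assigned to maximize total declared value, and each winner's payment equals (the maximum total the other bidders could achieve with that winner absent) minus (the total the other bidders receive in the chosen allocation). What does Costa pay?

Efficient allocation: Novak→Lot E ($76), Rossi→Lot C ($178), Costa→Lot A ($173); total welfare W = $427.
Costa receives Lot A at value $173, so the others get W − 173 = $254.
Without Costa: best allocation of the remaining 2 bidders over all 3 lots is Novak→Lot A ($99), Rossi→Lot C ($178), total $277.
VCG payment = (others' best without Costa) − (others' welfare with Costa) = 277 − 254 = $23.

Costa pays $23.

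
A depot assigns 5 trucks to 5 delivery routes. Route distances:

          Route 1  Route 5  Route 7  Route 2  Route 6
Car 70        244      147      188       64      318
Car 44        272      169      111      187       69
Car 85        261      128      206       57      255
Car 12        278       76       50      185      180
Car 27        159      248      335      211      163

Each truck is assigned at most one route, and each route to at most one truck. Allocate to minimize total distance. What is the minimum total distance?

This is a one-to-one assignment (minimum-cost bipartite matching).
Optimal: Car 70→Route 2 (64 km), Car 44→Route 6 (69 km), Car 85→Route 5 (128 km), Car 12→Route 7 (50 km), Car 27→Route 1 (159 km) — total 64+69+128+50+159 = 470 km.
Min-entry greedy (repeatedly take the single cheapest remaining cell) gives 482 km, worse by 12.
Next-best assignment: Car 70→Route 5, Car 44→Route 6, Car 85→Route 2, Car 12→Route 7, Car 27→Route 1 = 482 km.
Swapping Car 12↔Car 27 (Car 12→Route 1 278 km, Car 27→Route 7 335 km) adds 404.
Every other assignment is strictly worse.

Minimum total: 470 km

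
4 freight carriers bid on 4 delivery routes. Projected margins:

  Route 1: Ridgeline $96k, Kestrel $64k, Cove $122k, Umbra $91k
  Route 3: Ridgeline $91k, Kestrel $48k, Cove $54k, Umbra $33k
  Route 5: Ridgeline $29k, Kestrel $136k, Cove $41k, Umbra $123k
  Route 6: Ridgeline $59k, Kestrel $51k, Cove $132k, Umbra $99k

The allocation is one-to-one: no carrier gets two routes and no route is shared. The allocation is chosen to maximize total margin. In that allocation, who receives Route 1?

Umbra receives Route 1.

Treat this as an assignment problem: match each carrier to one route.
Optimal: Ridgeline→Route 3 ($91k), Kestrel→Route 5 ($136k), Cove→Route 6 ($132k), Umbra→Route 1 ($91k) — total 91+136+132+91 = $450k.
Max-entry greedy (repeatedly take the single best remaining cell) gives $397k, worse by 53.
No other one-to-one assignment exceeds $450k.
Umbra's own top route is Route 5 ($123k), but forcing Umbra→Route 5 and reassigning the rest optimally gives only $410k — worse by 40.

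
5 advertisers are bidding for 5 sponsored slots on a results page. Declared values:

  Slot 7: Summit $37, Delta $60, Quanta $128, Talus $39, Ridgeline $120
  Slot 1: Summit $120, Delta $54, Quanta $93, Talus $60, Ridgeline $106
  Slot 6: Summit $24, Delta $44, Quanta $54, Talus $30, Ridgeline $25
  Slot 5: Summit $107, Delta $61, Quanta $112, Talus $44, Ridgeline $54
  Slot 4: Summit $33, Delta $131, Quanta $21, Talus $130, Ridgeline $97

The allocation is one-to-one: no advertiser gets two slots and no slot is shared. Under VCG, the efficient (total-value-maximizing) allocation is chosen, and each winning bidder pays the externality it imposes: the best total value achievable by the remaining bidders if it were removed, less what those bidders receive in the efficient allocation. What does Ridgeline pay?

Ridgeline pays $33.

Efficient allocation: Summit→Slot 1 ($120), Delta→Slot 6 ($44), Quanta→Slot 5 ($112), Talus→Slot 4 ($130), Ridgeline→Slot 7 ($120); total welfare W = $526.
Ridgeline receives Slot 7 at value $120, so the others get W − 120 = $406.
Without Ridgeline: best allocation of the remaining 4 bidders over all 5 slots is Summit→Slot 1 ($120), Delta→Slot 5 ($61), Quanta→Slot 7 ($128), Talus→Slot 4 ($130), total $439.
VCG payment = (others' best without Ridgeline) − (others' welfare with Ridgeline) = 439 − 406 = $33.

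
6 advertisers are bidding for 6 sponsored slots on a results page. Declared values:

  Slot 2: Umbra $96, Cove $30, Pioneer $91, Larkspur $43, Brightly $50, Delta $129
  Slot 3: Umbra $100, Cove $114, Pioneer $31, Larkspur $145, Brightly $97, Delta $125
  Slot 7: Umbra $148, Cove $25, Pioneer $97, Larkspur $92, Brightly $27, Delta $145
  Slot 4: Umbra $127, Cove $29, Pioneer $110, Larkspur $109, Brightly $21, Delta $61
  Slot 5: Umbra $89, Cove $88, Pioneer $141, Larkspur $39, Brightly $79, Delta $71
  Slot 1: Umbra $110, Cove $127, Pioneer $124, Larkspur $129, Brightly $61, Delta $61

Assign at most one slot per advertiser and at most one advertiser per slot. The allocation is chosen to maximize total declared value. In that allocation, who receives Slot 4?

This is the linear assignment problem.
Optimal: Umbra→Slot 7 ($148), Cove→Slot 1 ($127), Pioneer→Slot 5 ($141), Larkspur→Slot 4 ($109), Brightly→Slot 3 ($97), Delta→Slot 2 ($129) — total 148+127+141+109+97+129 = $751.
Column-greedy (each slot in turn goes to its best remaining advertiser) gives $681, worse by 70.
Next-best assignment: Umbra→Slot 7, Cove→Slot 1, Pioneer→Slot 4, Larkspur→Slot 3, Brightly→Slot 5, Delta→Slot 2 = $738.
Swapping Umbra↔Pioneer (Umbra→Slot 5 $89, Pioneer→Slot 7 $97) loses 103.
Larkspur's own top slot is Slot 3 ($145), but forcing Larkspur→Slot 3 and reassigning the rest optimally gives only $738 — worse by 13.

Larkspur receives Slot 4.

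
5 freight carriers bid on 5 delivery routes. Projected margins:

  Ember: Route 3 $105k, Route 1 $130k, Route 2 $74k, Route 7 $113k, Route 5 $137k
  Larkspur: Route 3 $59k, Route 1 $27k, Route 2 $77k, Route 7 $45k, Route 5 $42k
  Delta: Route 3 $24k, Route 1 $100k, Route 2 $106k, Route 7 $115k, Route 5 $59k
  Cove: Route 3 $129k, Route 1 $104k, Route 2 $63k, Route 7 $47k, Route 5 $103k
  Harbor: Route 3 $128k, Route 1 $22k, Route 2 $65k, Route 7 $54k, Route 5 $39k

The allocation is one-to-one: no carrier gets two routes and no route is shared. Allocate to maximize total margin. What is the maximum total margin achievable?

Max total: $561k

This is a one-to-one assignment (maximum-weight bipartite matching).
Optimal: Ember→Route 5 ($137k), Larkspur→Route 2 ($77k), Delta→Route 7 ($115k), Cove→Route 1 ($104k), Harbor→Route 3 ($128k) — total 137+77+115+104+128 = $561k.
Column-greedy (each route in turn goes to its best remaining carrier) gives $461k, worse by 100.
Next-best assignment: Ember→Route 1, Larkspur→Route 2, Delta→Route 7, Cove→Route 5, Harbor→Route 3 = $553k.
Every other assignment is strictly worse.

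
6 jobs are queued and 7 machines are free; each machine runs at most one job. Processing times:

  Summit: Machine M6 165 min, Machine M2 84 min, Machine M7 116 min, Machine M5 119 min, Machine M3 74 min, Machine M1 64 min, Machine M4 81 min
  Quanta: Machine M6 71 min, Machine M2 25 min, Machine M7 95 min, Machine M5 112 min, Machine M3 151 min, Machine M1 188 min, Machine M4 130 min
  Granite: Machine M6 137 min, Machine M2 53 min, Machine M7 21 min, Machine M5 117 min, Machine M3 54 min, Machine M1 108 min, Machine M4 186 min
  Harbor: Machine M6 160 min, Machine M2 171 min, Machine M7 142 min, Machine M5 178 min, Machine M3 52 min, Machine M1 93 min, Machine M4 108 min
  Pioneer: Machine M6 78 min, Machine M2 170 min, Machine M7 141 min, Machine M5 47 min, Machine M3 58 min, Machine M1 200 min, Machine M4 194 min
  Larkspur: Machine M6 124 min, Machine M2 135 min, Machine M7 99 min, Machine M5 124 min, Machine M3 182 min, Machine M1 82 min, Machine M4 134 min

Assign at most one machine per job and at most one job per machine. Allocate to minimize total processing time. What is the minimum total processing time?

Optimal: Summit→Machine M4 (81 min), Quanta→Machine M2 (25 min), Granite→Machine M7 (21 min), Harbor→Machine M3 (52 min), Pioneer→Machine M5 (47 min), Larkspur→Machine M1 (82 min) — total 81+25+21+52+47+82 = 308 min.
Column-greedy (each machine in turn goes to its cheapest remaining job) gives 386 min, worse by 78.
Next-best assignment: Summit→Machine M1, Quanta→Machine M2, Granite→Machine M7, Harbor→Machine M3, Pioneer→Machine M5, Larkspur→Machine M6 = 333 min.
Every other assignment is strictly worse.

Minimum total: 308 min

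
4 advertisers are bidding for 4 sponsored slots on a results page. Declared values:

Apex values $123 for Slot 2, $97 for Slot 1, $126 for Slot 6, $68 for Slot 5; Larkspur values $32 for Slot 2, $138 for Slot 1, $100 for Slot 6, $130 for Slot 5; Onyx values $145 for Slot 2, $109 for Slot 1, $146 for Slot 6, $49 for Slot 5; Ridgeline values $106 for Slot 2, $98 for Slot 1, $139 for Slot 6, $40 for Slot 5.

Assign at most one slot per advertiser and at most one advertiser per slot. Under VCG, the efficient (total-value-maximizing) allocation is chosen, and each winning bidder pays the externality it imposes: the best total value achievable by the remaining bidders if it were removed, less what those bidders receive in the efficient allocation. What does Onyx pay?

Onyx pays $34.

Efficient allocation: Apex→Slot 1 ($97), Larkspur→Slot 5 ($130), Onyx→Slot 2 ($145), Ridgeline→Slot 6 ($139); total welfare W = $511.
Onyx receives Slot 2 at value $145, so the others get W − 145 = $366.
Without Onyx: best allocation of the remaining 3 bidders over all 4 slots is Apex→Slot 2 ($123), Larkspur→Slot 1 ($138), Ridgeline→Slot 6 ($139), total $400.
VCG payment = (others' best without Onyx) − (others' welfare with Onyx) = 400 − 366 = $34.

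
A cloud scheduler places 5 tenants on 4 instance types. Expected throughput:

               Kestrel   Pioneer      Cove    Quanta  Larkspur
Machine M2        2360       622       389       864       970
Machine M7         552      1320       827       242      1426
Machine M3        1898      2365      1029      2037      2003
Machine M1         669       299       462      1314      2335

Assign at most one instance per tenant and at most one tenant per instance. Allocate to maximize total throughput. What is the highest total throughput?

This is the linear assignment problem.
Optimal: Kestrel→Machine M2 (2360 ops/s), Pioneer→Machine M7 (1320 ops/s), Quanta→Machine M3 (2037 ops/s), Larkspur→Machine M1 (2335 ops/s) — total 2360+1320+2037+2335 = 8052 ops/s.
Max-entry greedy (repeatedly take the single best remaining cell) gives 7887 ops/s, worse by 165.

Max total: 8052 ops/s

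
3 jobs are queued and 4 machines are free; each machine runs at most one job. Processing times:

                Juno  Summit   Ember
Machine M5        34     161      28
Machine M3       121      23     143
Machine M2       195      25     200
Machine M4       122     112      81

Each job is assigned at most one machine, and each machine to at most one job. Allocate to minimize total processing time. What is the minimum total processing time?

Minimum total: 138 min

Optimal: Juno→Machine M5 (34 min), Summit→Machine M3 (23 min), Ember→Machine M4 (81 min) — total 34+23+81 = 138 min.
Column-greedy (each machine in turn goes to its cheapest remaining job) gives 246 min, worse by 108.
Swapping Summit↔Ember (Summit→Machine M4 112 min, Ember→Machine M3 143 min) adds 151.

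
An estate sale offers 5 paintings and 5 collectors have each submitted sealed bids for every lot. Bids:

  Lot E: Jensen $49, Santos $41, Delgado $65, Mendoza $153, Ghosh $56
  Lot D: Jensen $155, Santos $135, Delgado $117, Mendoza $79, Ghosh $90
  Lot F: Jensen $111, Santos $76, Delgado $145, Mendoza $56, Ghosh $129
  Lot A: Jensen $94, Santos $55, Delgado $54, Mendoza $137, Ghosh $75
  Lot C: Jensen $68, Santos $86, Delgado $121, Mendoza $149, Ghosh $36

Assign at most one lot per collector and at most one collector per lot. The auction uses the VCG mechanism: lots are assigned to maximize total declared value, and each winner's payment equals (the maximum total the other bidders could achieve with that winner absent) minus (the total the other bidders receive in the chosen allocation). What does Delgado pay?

Efficient allocation: Jensen→Lot A ($94), Santos→Lot D ($135), Delgado→Lot C ($121), Mendoza→Lot E ($153), Ghosh→Lot F ($129); total welfare W = $632.
Delgado receives Lot C at value $121, so the others get W − 121 = $511.
Without Delgado: best allocation of the remaining 4 bidders over all 5 lots is Jensen→Lot D ($155), Santos→Lot C ($86), Mendoza→Lot E ($153), Ghosh→Lot F ($129), total $523.
VCG payment = (others' best without Delgado) − (others' welfare with Delgado) = 523 − 511 = $12.

Delgado pays $12.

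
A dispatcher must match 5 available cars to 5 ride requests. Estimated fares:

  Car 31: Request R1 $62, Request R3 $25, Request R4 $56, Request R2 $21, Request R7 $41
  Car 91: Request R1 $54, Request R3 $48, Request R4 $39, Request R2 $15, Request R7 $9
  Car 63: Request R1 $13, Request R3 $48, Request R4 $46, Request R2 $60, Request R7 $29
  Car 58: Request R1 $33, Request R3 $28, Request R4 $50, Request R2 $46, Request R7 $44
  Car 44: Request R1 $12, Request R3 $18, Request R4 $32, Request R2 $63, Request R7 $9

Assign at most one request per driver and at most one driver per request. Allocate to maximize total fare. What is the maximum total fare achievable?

Optimal: Car 31→Request R4 ($56), Car 91→Request R1 ($54), Car 63→Request R3 ($48), Car 58→Request R7 ($44), Car 44→Request R2 ($63) — total 56+54+48+44+63 = $265.
Max-entry greedy (repeatedly take the single best remaining cell) gives $252, worse by 13.
Next-best assignment: Car 31→Request R1, Car 91→Request R3, Car 63→Request R4, Car 58→Request R7, Car 44→Request R2 = $263.
Every other assignment is strictly worse.

Max total: $265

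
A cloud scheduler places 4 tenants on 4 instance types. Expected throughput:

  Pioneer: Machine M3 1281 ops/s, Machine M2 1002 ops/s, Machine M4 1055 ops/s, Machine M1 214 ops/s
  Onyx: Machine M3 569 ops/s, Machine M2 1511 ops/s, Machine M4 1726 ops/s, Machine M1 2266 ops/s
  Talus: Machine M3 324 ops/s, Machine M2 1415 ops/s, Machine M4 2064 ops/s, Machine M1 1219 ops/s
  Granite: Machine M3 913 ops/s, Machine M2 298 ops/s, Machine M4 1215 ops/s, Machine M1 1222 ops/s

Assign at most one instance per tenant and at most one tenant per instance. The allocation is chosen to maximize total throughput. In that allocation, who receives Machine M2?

Pioneer receives Machine M2.

Optimal: Pioneer→Machine M2 (1002 ops/s), Onyx→Machine M1 (2266 ops/s), Talus→Machine M4 (2064 ops/s), Granite→Machine M3 (913 ops/s) — total 1002+2266+2064+913 = 6245 ops/s.
Next-best assignment: Pioneer→Machine M3, Onyx→Machine M1, Talus→Machine M2, Granite→Machine M4 = 6177 ops/s.
Swapping Pioneer↔Onyx (Pioneer→Machine M1 214 ops/s, Onyx→Machine M2 1511 ops/s) loses 1543.
No other one-to-one assignment exceeds 6245 ops/s.
Pioneer's own top instance is Machine M3 (1281 ops/s), but forcing Pioneer→Machine M3 and reassigning the rest optimally gives only 6177 ops/s — worse by 68.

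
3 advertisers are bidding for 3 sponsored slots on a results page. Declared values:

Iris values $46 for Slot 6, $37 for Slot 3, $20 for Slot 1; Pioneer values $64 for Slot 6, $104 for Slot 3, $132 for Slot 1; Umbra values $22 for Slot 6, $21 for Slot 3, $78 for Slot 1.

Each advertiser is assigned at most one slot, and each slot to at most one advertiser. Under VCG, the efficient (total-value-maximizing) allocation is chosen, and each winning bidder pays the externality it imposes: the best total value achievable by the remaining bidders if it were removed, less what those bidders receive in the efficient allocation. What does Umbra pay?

Umbra pays $28.

Efficient allocation: Iris→Slot 6 ($46), Pioneer→Slot 3 ($104), Umbra→Slot 1 ($78); total welfare W = $228.
Umbra receives Slot 1 at value $78, so the others get W − 78 = $150.
Without Umbra: best allocation of the remaining 2 bidders over all 3 slots is Iris→Slot 6 ($46), Pioneer→Slot 1 ($132), total $178.
VCG payment = (others' best without Umbra) − (others' welfare with Umbra) = 178 − 150 = $28.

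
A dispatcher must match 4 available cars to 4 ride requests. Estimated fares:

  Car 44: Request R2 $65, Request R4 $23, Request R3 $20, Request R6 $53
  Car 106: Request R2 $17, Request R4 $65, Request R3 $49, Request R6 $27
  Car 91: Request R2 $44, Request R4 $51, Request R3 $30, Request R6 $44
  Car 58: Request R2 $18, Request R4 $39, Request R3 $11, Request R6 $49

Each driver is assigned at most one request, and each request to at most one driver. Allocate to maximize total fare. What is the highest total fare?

This is the linear assignment problem.
Optimal: Car 44→Request R2 ($65), Car 106→Request R3 ($49), Car 91→Request R4 ($51), Car 58→Request R6 ($49) — total 65+49+51+49 = $214.
Column-greedy (each request in turn goes to its best remaining driver) gives $209, worse by 5.
Next-best assignment: Car 44→Request R2, Car 106→Request R4, Car 91→Request R3, Car 58→Request R6 = $209.
Swapping Car 44↔Car 106 (Car 44→Request R3 $20, Car 106→Request R2 $17) loses 77.

Maximum total: $214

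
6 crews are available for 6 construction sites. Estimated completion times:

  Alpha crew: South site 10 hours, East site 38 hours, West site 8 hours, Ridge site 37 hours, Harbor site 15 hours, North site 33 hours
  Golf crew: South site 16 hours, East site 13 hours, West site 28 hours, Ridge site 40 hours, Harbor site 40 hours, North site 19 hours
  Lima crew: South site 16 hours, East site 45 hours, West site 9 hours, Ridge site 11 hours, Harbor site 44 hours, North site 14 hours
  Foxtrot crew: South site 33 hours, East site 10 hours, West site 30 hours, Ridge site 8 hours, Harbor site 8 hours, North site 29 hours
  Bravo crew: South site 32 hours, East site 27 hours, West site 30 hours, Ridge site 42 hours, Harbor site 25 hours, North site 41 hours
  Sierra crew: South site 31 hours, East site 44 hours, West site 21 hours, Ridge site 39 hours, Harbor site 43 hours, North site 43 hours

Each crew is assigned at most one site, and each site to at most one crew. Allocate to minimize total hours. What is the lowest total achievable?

Optimal: Alpha crew→South site (10 hours), Golf crew→East site (13 hours), Lima crew→North site (14 hours), Foxtrot crew→Ridge site (8 hours), Bravo crew→Harbor site (25 hours), Sierra crew→West site (21 hours) — total 10+13+14+8+25+21 = 91 hours.
Column-greedy (each site in turn goes to its cheapest remaining crew) gives 112 hours, worse by 21.
Swapping Lima crew↔Foxtrot crew (Lima crew→Ridge site 11 hours, Foxtrot crew→North site 29 hours) adds 18.

Minimum total: 91 hours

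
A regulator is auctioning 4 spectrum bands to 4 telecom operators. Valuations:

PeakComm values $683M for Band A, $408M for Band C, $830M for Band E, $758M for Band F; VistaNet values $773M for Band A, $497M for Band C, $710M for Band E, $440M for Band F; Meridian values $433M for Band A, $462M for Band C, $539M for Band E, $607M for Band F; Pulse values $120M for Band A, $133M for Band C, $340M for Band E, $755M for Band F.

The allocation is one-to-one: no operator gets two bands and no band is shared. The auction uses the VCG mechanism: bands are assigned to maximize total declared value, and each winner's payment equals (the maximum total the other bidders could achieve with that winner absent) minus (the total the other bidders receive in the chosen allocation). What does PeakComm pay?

PeakComm pays $77M.

Efficient allocation: PeakComm→Band E ($830M), VistaNet→Band A ($773M), Meridian→Band C ($462M), Pulse→Band F ($755M); total welfare W = $2820M.
PeakComm receives Band E at value $830M, so the others get W − 830 = $1990M.
Without PeakComm: best allocation of the remaining 3 bidders over all 4 bands is VistaNet→Band A ($773M), Meridian→Band E ($539M), Pulse→Band F ($755M), total $2067M.
VCG payment = (others' best without PeakComm) − (others' welfare with PeakComm) = 2067 − 1990 = $77M.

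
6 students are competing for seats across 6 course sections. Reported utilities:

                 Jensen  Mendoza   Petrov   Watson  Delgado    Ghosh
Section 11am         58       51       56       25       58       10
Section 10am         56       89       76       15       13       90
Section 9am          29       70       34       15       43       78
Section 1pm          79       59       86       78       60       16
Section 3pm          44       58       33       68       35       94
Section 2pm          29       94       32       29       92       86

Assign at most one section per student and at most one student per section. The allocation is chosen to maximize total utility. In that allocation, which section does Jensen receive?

Optimal: Jensen→Section 11am (58 points), Mendoza→Section 10am (89 points), Petrov→Section 1pm (86 points), Watson→Section 3pm (68 points), Delgado→Section 2pm (92 points), Ghosh→Section 9am (78 points) — total 58+89+86+68+92+78 = 471 points.
Next-best assignment: Jensen→Section 11am, Mendoza→Section 9am, Petrov→Section 10am, Watson→Section 1pm, Delgado→Section 2pm, Ghosh→Section 3pm = 468 points.
Jensen's own top section is Section 1pm (79 points), but forcing Jensen→Section 1pm and reassigning the rest optimally gives only 462 points — worse by 9.

Jensen receives Section 11am.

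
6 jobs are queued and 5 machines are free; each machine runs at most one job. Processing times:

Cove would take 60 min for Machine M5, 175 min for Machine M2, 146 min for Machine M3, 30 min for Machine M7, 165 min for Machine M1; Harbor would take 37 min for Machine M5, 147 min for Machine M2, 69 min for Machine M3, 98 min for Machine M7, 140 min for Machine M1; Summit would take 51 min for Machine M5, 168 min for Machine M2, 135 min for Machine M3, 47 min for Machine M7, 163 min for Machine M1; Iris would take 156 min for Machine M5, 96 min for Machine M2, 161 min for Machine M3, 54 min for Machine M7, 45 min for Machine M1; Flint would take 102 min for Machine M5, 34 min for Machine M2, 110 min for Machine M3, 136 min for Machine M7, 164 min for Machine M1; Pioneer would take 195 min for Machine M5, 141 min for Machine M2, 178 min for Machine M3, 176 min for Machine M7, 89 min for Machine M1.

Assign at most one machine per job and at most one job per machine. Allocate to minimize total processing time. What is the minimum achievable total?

Minimum total: 229 min

This is a one-to-one assignment (minimum-cost bipartite matching).
Optimal: Summit→Machine M5 (51 min), Flint→Machine M2 (34 min), Harbor→Machine M3 (69 min), Cove→Machine M7 (30 min), Iris→Machine M1 (45 min) — total 51+34+69+30+45 = 229 min.
Row-greedy (each job in turn takes its cheapest remaining machine) gives 281 min, worse by 52.
Next-best assignment: Cove→Machine M5, Flint→Machine M2, Harbor→Machine M3, Summit→Machine M7, Iris→Machine M1 = 255 min.
Swapping Iris↔Harbor (Iris→Machine M3 161 min, Harbor→Machine M1 140 min) adds 187.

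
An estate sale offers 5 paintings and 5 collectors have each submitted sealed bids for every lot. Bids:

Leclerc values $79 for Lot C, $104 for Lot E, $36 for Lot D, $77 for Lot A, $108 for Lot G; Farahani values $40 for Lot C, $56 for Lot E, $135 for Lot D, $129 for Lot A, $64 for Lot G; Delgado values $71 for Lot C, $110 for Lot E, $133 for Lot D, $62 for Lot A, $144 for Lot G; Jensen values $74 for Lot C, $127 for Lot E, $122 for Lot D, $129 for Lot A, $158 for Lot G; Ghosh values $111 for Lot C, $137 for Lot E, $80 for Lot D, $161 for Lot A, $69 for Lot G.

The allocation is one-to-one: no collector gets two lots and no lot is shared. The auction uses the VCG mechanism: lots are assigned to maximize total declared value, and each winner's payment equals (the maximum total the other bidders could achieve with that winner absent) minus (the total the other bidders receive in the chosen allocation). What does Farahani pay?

Efficient allocation: Leclerc→Lot C ($79), Farahani→Lot D ($135), Delgado→Lot G ($144), Jensen→Lot E ($127), Ghosh→Lot A ($161); total welfare W = $646.
Farahani receives Lot D at value $135, so the others get W − 135 = $511.
Without Farahani: best allocation of the remaining 4 bidders over all 5 lots is Leclerc→Lot E ($104), Delgado→Lot D ($133), Jensen→Lot G ($158), Ghosh→Lot A ($161), total $556.
VCG payment = (others' best without Farahani) − (others' welfare with Farahani) = 556 − 511 = $45.

Farahani pays $45.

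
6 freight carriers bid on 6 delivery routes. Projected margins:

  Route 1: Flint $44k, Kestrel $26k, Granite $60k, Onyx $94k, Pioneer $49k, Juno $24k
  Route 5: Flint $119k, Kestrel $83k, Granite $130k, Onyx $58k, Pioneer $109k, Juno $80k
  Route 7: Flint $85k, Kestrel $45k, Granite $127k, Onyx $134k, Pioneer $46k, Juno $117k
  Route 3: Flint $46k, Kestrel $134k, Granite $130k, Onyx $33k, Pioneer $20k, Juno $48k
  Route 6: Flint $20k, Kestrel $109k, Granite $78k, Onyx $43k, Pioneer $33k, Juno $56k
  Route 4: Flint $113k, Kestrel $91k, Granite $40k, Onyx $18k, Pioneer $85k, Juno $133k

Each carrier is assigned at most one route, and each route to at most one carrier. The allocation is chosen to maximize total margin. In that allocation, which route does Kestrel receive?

Kestrel receives Route 6.

Treat this as an assignment problem: match each carrier to one route.
Optimal: Flint→Route 5 ($119k), Kestrel→Route 6 ($109k), Granite→Route 3 ($130k), Onyx→Route 7 ($134k), Pioneer→Route 1 ($49k), Juno→Route 4 ($133k) — total 119+109+130+134+49+133 = $674k.
Max-entry greedy (repeatedly take the single best remaining cell) gives $600k, worse by 74.
Next-best assignment: Flint→Route 4, Kestrel→Route 6, Granite→Route 3, Onyx→Route 1, Pioneer→Route 5, Juno→Route 7 = $672k.
Every other assignment is strictly worse.
Kestrel's own top route is Route 3 ($134k), but forcing Kestrel→Route 3 and reassigning the rest optimally gives only $647k — worse by 27.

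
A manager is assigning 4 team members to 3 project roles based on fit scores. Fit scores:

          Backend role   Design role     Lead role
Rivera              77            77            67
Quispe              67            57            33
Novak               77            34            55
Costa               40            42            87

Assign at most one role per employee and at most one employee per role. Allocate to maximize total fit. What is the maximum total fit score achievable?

Optimal: Novak→Backend role (77 pts), Rivera→Design role (77 pts), Costa→Lead role (87 pts) — total 77+77+87 = 241 pts.
Every other assignment is strictly worse.

Maximum total: 241 pts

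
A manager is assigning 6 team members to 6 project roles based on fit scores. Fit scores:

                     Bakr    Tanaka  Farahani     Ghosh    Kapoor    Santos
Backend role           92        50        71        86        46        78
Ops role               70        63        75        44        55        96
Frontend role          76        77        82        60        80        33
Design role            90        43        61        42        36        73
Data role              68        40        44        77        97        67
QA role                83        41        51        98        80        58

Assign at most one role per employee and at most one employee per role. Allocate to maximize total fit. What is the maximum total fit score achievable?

Maximum total: 529 pts

This is a one-to-one assignment (maximum-weight bipartite matching).
Optimal: Bakr→Design role (90 pts), Tanaka→Frontend role (77 pts), Farahani→Backend role (71 pts), Ghosh→QA role (98 pts), Kapoor→Data role (97 pts), Santos→Ops role (96 pts) — total 90+77+71+98+97+96 = 529 pts.
Column-greedy (each role in turn goes to its best remaining employee) gives 508 pts, worse by 21.
Next-best assignment: Bakr→Backend role, Tanaka→Frontend role, Farahani→Design role, Ghosh→QA role, Kapoor→Data role, Santos→Ops role = 521 pts.
Every other assignment is strictly worse.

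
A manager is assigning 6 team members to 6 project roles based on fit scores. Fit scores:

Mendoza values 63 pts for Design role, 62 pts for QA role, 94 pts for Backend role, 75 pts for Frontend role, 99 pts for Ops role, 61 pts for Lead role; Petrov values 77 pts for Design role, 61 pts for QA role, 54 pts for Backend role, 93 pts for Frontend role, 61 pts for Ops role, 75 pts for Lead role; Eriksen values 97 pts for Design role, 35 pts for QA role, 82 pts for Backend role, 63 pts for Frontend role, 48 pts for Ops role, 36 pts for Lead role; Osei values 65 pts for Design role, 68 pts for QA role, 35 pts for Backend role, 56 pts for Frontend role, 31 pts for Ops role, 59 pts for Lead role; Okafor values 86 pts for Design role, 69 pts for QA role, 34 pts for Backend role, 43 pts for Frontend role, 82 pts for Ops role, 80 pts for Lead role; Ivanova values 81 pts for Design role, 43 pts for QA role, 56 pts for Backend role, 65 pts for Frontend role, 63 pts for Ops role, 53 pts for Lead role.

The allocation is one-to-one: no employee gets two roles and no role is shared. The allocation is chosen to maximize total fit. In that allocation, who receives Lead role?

Okafor receives Lead role.

Treat this as an assignment problem: match each employee to one role.
Optimal: Mendoza→Ops role (99 pts), Petrov→Frontend role (93 pts), Eriksen→Backend role (82 pts), Osei→QA role (68 pts), Okafor→Lead role (80 pts), Ivanova→Design role (81 pts) — total 99+93+82+68+80+81 = 503 pts.
Row-greedy (each employee in turn takes its best remaining role) gives 493 pts, worse by 10.
Next-best assignment: Mendoza→Backend role, Petrov→Frontend role, Eriksen→Design role, Osei→QA role, Okafor→Lead role, Ivanova→Ops role = 495 pts.
Okafor's own top role is Design role (86 pts), but forcing Okafor→Design role and reassigning the rest optimally gives only 481 pts — worse by 22.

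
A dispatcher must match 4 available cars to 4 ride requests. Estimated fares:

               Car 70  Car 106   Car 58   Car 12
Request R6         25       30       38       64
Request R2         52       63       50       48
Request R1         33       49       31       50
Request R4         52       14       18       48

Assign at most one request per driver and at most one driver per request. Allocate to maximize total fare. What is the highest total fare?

This is the linear assignment problem.
Optimal: Car 70→Request R4 ($52), Car 106→Request R1 ($49), Car 58→Request R2 ($50), Car 12→Request R6 ($64) — total 52+49+50+64 = $215.
Max-entry greedy (repeatedly take the single best remaining cell) gives $210, worse by 5.
Next-best assignment: Car 70→Request R4, Car 106→Request R2, Car 58→Request R1, Car 12→Request R6 = $210.
Every other assignment is strictly worse.

Max total: $215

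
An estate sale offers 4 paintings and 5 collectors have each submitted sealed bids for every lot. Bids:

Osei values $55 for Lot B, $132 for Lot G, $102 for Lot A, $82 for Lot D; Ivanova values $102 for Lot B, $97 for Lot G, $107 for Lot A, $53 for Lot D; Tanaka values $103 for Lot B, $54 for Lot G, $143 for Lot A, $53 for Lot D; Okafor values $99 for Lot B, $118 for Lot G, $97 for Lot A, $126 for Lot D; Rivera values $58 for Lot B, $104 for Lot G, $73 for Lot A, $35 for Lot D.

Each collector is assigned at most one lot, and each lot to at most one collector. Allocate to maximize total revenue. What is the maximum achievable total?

Optimal: Ivanova→Lot B ($102), Osei→Lot G ($132), Tanaka→Lot A ($143), Okafor→Lot D ($126) — total 102+132+143+126 = $503.
Row-greedy (each collector in turn takes its best remaining lot) gives $468, worse by 35.
Next-best assignment: Ivanova→Lot B, Rivera→Lot G, Tanaka→Lot A, Okafor→Lot D = $475.
No other one-to-one assignment exceeds $503.

Maximum total: $503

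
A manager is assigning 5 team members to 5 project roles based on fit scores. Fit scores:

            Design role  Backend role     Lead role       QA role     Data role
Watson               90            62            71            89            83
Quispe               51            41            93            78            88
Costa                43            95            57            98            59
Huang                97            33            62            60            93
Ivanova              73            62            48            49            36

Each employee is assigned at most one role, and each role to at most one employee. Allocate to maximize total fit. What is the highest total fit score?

Optimal: Watson→QA role (89 pts), Quispe→Lead role (93 pts), Costa→Backend role (95 pts), Huang→Data role (93 pts), Ivanova→Design role (73 pts) — total 89+93+95+93+73 = 443 pts.
Column-greedy (each role in turn goes to its best remaining employee) gives 410 pts, worse by 33.
No other one-to-one assignment exceeds 443 pts.

Max total: 443 pts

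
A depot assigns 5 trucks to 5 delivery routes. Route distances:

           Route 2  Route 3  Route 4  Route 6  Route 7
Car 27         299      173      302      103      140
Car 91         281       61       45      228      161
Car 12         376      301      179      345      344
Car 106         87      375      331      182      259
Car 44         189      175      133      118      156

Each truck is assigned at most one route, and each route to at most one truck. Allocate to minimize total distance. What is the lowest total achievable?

Optimal: Car 27→Route 7 (140 km), Car 91→Route 3 (61 km), Car 12→Route 4 (179 km), Car 106→Route 2 (87 km), Car 44→Route 6 (118 km) — total 140+61+179+87+118 = 585 km.
Min-entry greedy (repeatedly take the single cheapest remaining cell) gives 692 km, worse by 107.
Next-best assignment: Car 27→Route 6, Car 91→Route 3, Car 12→Route 4, Car 106→Route 2, Car 44→Route 7 = 586 km.
Swapping Car 106↔Car 12 (Car 106→Route 4 331 km, Car 12→Route 2 376 km) adds 441.
Checked against all permutations: 585 km is optimal.

Minimum total: 585 km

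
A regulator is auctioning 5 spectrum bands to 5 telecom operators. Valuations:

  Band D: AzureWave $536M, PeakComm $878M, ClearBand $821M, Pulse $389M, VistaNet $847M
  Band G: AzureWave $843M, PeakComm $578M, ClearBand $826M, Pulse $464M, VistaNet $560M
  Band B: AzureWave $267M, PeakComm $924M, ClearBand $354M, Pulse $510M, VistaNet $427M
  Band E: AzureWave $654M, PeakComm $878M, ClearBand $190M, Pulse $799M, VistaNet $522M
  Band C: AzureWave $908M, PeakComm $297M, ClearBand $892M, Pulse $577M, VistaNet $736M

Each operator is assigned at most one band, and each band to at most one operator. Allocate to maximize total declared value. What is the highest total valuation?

Maximum total: $4305M

This is the linear assignment problem.
Optimal: AzureWave→Band G ($843M), PeakComm→Band B ($924M), ClearBand→Band C ($892M), Pulse→Band E ($799M), VistaNet→Band D ($847M) — total 843+924+892+799+847 = $4305M.
Row-greedy (each operator in turn takes its best remaining band) gives $4304M, worse by 1.
Swapping VistaNet↔Pulse (VistaNet→Band E $522M, Pulse→Band D $389M) loses 735.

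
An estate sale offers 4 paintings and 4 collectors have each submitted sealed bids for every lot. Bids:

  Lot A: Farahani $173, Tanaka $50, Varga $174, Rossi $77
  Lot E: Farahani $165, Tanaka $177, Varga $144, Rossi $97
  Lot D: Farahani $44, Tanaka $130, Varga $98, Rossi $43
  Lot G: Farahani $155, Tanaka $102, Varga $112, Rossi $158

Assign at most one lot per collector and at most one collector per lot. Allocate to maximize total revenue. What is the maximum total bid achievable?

Maximum total: $627

Treat this as an assignment problem: match each collector to one lot.
Optimal: Farahani→Lot E ($165), Tanaka→Lot D ($130), Varga→Lot A ($174), Rossi→Lot G ($158) — total 165+130+174+158 = $627.
Max-entry greedy (repeatedly take the single best remaining cell) gives $553, worse by 74.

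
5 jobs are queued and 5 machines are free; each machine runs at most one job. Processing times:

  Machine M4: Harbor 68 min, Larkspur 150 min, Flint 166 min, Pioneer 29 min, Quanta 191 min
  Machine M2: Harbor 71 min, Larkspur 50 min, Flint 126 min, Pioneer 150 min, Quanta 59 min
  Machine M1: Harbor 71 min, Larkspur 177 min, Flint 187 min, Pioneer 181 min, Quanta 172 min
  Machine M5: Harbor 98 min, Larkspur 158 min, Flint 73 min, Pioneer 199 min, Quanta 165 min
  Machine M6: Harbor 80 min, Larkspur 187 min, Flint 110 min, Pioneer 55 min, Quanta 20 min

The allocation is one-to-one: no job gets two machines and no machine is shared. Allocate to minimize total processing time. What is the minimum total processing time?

Min total: 243 min

This is the linear assignment problem.
Optimal: Harbor→Machine M1 (71 min), Larkspur→Machine M2 (50 min), Flint→Machine M5 (73 min), Pioneer→Machine M4 (29 min), Quanta→Machine M6 (20 min) — total 71+50+73+29+20 = 243 min.
Row-greedy (each job in turn takes its cheapest remaining machine) gives 418 min, worse by 175.
No other one-to-one assignment undercuts 243 min.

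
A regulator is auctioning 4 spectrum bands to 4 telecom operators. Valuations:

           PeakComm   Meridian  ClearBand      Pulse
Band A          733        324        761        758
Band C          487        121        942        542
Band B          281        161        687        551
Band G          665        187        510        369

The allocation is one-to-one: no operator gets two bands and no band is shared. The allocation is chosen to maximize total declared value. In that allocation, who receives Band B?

Optimal: PeakComm→Band G ($665M), Meridian→Band B ($161M), ClearBand→Band C ($942M), Pulse→Band A ($758M) — total 665+161+942+758 = $2526M.
Column-greedy (each band in turn goes to its best remaining operator) gives $1771M, worse by 755.
Swapping ClearBand↔Meridian (ClearBand→Band B $687M, Meridian→Band C $121M) loses 295.
Checked against all permutations: $2526M is optimal.
Meridian's own top band is Band A ($324M), but forcing Meridian→Band A and reassigning the rest optimally gives only $2482M — worse by 44.

Meridian receives Band B.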